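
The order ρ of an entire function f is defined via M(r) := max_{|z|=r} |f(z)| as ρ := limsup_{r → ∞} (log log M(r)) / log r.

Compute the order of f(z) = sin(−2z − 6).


sin(w) is a linear combination of e^{iw} and e^{−iw} (or e^w, e^{−w} in the hyperbolic case), so |sin(w)| ≤ e^{|w|}. With w = −2z − 6, |w| ≤ 2|z| + 6 = 2r + 6 on |z| = r, giving M(r) ≤ e^{2r + 6}, so ρ ≤ 1. On a suitable ray (z = it for sin/cos; z = t for sinh/cosh, t real → ∞), |sin(−2z − 6)| grows like e^{2|t|}/2, so ρ ≥ 1. Hence ρ = 1.
Therefore ρ = 1.

Order ρ = 1.


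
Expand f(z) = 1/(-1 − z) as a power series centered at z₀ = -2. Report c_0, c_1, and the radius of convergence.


Let w = z − z₀, so z = z₀ + w.
Then -1 − z = -1 − (z₀ + w) = (-1 − z₀) − w = 1 − w.
f(z) = 1/(1 − w) = (1/(1)) · 1/(1 − w/(1)) = Σ_{n≥0} w^n / (1)^(n+1).
So c_n = 1/(1)^(n+1):
  c_0 = 1/(1)^1 = 1.
  c_1 = 1/(1)^2 = 1.
The series is valid for |w/d| < 1, i.e. |z − z₀| < |d|.
Radius of convergence: R = |-1 − z₀| = |1| = 1 (distance from z₀ to the singularity z = -1).

c_0 = 1, c_1 = 1; R = 1.


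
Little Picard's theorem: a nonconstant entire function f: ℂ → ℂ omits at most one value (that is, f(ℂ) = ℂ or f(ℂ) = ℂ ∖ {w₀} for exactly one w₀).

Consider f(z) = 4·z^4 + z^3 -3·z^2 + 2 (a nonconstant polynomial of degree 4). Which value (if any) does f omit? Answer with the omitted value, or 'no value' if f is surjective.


Little Picard bounds the complement of f(ℂ) to at most one point.
For every w ∈ ℂ, the equation p(z) − w = 0 is a nonconstant polynomial in z and hence has at least one root by the fundamental theorem of algebra. So p is surjective onto ℂ, omitting no value.

Omitted value: no value.


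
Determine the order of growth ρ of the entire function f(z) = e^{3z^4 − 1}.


|e^{3z^4 − 1}| = e^{Re(3·z^4) + -1} ≤ e^{3|z|^4 + -1} = e^{3r^4 + -1} on |z| = r, so ρ ≤ 4. Choosing z on |z|=r so that 3·z^4 is real positive (always possible by picking arg z appropriately) gives |f(z)| = e^{3r^4 + -1}, matching the bound. The additive constant -1 does not affect log log M(r) ~ 4·log r. Hence ρ = 4.
Therefore ρ = 4.

Order ρ = 4.


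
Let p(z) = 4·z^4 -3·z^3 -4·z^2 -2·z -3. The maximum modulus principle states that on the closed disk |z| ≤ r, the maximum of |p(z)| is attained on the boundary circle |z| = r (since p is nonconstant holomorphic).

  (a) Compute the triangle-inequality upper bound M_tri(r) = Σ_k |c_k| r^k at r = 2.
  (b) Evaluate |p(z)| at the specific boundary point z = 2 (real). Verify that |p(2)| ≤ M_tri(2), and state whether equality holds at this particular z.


Coefficients: c_0 = -3, c_1 = -2, c_2 = -4, c_3 = -3, c_4 = 4. Radius r = 2.
Part (a). Triangle bound: M_tri(r) = Σ_k |c_k| r^k
  = |-3|·2^0 + |-2|·2^1 + |-4|·2^2 + |-3|·2^3 + |4|·2^4
  = 3 + 4 + 16 + 24 + 64 = 111.
This bounds M(r) := max_{|z|=r} |p(z)| from above; equality holds iff all terms c_k z^k can be made to align in phase at a single z on |z|=r.
Part (b). At z = 2 (real, on the circle |z| = r):
  p(2) = (-3)·2^0 + (-2)·2^1 + (-4)·2^2 + (-3)·2^3 + (4)·2^4 = 17.
  |p(2)| = 17.
Check: |p(2)| = 17 ≤ 111 = M_tri(2). ✓ Equality does not hold at z = 2 (the coefficients have mixed signs, so the terms do not all align in phase there).

M_tri(2) = 111; |p(2)| = 17; equality at z=2: no.


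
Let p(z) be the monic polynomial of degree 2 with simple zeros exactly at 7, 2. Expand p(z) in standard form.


The polynomial is p(z) = ∏_{α ∈ S} (z − α), where S = {7, 2}.
Expanding the product yields: p(z) = z^2 -9·z + 14.
The resulting polynomial has degree 2 and real coefficients as required.

p(z) = z^2 -9·z + 14.


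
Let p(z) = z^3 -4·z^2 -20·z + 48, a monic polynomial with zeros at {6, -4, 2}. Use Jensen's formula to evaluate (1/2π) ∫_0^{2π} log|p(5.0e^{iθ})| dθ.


Zeros: -4, 2, 6; r = 5.0.
Inside |z| < r: -4, 2. Outside (|z| ≥ r): 6.
p(0) = 48, so log|p(0)| = log(48) = 3.8712.
Apply Jensen: I(r) = log|p(0)| + Σ_k log(r/|z_k|), summed over zeros inside |z| < r.
  log(r/|z_k|) for z_k = -4: log(5.0/4) = 0.2231
  log(r/|z_k|) for z_k = 2: log(5.0/2) = 0.9163
  Outside zeros (6) contribute nothing to the Jensen sum.
Sum over inside zeros: 1.1394.
I(r) = log|p(0)| + (inside sum) = 3.8712 + 1.1394 = 5.0106.
Note: since some zeros are outside |z| ≤ r, the simplified n·log(r) form does NOT apply — only the inside zeros contribute.

I(r) ≈ 5.0106.


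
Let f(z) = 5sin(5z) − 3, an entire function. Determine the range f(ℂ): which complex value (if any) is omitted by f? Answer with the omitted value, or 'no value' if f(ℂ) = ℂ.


Little Picard bounds the complement of f(ℂ) to at most one point.
sin is entire and surjective onto ℂ: for every w ∈ ℂ, sin(ζ) = w has a solution ζ ∈ ℂ (e.g., via the complex inverse arcsin). With ζ = 5z this gives z = ζ/(5). Then 5·sin(5z) takes every value in 5·ℂ = ℂ, and adding -3 is a bijection of ℂ. So f is surjective and omits no value. (Note: only on the real line is sin bounded by [−1, 1].)

Omitted value: no value.


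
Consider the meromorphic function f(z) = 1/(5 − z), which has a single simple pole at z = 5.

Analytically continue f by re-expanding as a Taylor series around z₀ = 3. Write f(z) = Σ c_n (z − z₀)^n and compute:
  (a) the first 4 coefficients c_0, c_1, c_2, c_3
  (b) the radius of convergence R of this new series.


Let w = z − z₀, so z = z₀ + w.
Then 5 − z = 5 − (z₀ + w) = (5 − z₀) − w = 2 − w.
f(z) = 1/(2 − w) = (1/(2)) · 1/(1 − w/(2)) = Σ_{n≥0} w^n / (2)^(n+1).
So c_n = 1/(2)^(n+1):
  c_0 = 1/(2)^1 = 1/2.
  c_1 = 1/(2)^2 = 1/4.
  c_2 = 1/(2)^3 = 1/8.
  c_3 = 1/(2)^4 = 1/16.
The series is valid for |w/d| < 1, i.e. |z − z₀| < |d|.
Radius of convergence: R = |5 − z₀| = |2| = 2 (distance from z₀ to the singularity z = 5).

c_0 = 1/2, c_1 = 1/4, c_2 = 1/8, c_3 = 1/16; R = 2.


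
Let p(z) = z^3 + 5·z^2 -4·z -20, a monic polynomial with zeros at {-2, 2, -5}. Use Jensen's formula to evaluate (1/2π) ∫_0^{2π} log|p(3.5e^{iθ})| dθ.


Zeros: -5, -2, 2; r = 3.5.
Inside |z| < r: -2, 2. Outside (|z| ≥ r): -5.
p(0) = -20, so log|p(0)| = log(20) = 2.9957.
Apply Jensen: I(r) = log|p(0)| + Σ_k log(r/|z_k|), summed over zeros inside |z| < r.
  log(r/|z_k|) for z_k = -2: log(3.5/2) = 0.5596
  log(r/|z_k|) for z_k = 2: log(3.5/2) = 0.5596
  Outside zeros (-5) contribute nothing to the Jensen sum.
Sum over inside zeros: 1.1192.
I(r) = log|p(0)| + (inside sum) = 2.9957 + 1.1192 = 4.1150.
Note: since some zeros are outside |z| ≤ r, the simplified n·log(r) form does NOT apply — only the inside zeros contribute.

I(r) ≈ 4.1150.


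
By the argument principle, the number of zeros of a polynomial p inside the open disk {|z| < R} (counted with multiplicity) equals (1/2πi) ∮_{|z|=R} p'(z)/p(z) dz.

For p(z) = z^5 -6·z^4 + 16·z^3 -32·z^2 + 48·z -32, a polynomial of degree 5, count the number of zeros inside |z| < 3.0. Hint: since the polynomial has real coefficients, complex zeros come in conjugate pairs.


The zeros of p are: 2, 2, 2, (0 + 2i), (0 - 2i).
Their magnitudes are: 2, 2, 2, 2, 2.
Zeros with |z| < R = 3.0: 2, 2, 2, (0 + 2i), (0 - 2i).
Count = 5.
By the argument principle, (1/2πi) ∮_{|z|=R} p'(z)/p(z) dz equals exactly this count.

Number of zeros inside |z| < 3.0: 5.


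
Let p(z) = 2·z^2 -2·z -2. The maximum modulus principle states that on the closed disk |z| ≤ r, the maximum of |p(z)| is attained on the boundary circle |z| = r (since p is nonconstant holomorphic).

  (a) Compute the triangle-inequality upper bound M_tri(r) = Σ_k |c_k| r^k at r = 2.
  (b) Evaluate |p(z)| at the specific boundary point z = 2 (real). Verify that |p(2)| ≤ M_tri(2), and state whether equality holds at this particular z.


Coefficients: c_0 = -2, c_1 = -2, c_2 = 2. Radius r = 2.
Part (a). Triangle bound: M_tri(r) = Σ_k |c_k| r^k
  = |-2|·2^0 + |-2|·2^1 + |2|·2^2
  = 2 + 4 + 8 = 14.
This bounds M(r) := max_{|z|=r} |p(z)| from above; equality holds iff all terms c_k z^k can be made to align in phase at a single z on |z|=r.
Part (b). At z = 2 (real, on the circle |z| = r):
  p(2) = (-2)·2^0 + (-2)·2^1 + (2)·2^2 = 2.
  |p(2)| = 2.
Check: |p(2)| = 2 ≤ 14 = M_tri(2). ✓ Equality does not hold at z = 2 (the coefficients have mixed signs, so the terms do not all align in phase there).

M_tri(2) = 14; |p(2)| = 2; equality at z=2: no.


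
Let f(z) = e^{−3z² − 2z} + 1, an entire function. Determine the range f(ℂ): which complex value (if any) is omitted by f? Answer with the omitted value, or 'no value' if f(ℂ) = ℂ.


Little Picard bounds the complement of f(ℂ) to at most one point.
The exponent g(z) = −3z² − 2z is a nonconstant polynomial, hence surjective onto ℂ. So e^{g(z)} takes every value in {e^w : w ∈ ℂ} = ℂ ∖ {0}. Adding 1 shifts the range to ℂ ∖ {1}. f omits exactly 1.

Omitted value: 1.


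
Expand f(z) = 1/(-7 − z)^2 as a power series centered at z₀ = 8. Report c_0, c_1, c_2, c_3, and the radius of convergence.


Let w = z − z₀, so z = z₀ + w.
Then -7 − z = -7 − (z₀ + w) = (-7 − z₀) − w = -15 − w.
f(z) = 1/(-15 − w)^2 = (1/(-15)^2) · (1 − w/(-15))^{−2}.
By the binomial series (1−u)^{−2} = Σ_{n≥0} C(n+1, 1) u^n for |u|<1, with u = w/(-15):
  c_n = C(n+1, 1) / (-15)^(n+2).
  c_0 = 1/(-15)^2 = 1/225.
  c_1 = 2/(-15)^3 = -2/3375.
  c_2 = 3/(-15)^4 = 1/16875.
  c_3 = 4/(-15)^5 = -4/759375.
The series is valid for |w/d| < 1, i.e. |z − z₀| < |d|.
Radius of convergence: R = |-7 − z₀| = |-15| = 15 (distance from z₀ to the singularity z = -7).

c_0 = 1/225, c_1 = -2/3375, c_2 = 1/16875, c_3 = -4/759375; R = 15.


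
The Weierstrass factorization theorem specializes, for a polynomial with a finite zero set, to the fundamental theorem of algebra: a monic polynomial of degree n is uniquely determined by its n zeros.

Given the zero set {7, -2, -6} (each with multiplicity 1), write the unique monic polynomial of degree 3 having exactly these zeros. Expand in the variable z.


The polynomial is p(z) = ∏_{α ∈ S} (z − α), where S = {7, -2, -6}.
Expanding the product yields: p(z) = z^3 + z^2 -44·z -84.
The resulting polynomial has degree 3 and real coefficients as required.

p(z) = z^3 + z^2 -44·z -84.


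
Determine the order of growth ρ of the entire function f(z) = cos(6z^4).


Write cos(w) = (e^{iw} ± e^{−iw})/(2 or 2i), so |cos(w)| ≤ e^{|w|}. With w = 6z^4, |w| ≤ 6r^4 + 0 on |z|=r, giving M(r) ≤ e^{6r^4 + 0} and ρ ≤ 4. For the lower bound, choose z on |z|=r with 6z^4 purely imaginary of modulus 6r^4; then |cos(6z^4)| grows like e^{6r^4}/2, so ρ ≥ 4. Hence ρ = 4.
Therefore ρ = 4.

Order ρ = 4.


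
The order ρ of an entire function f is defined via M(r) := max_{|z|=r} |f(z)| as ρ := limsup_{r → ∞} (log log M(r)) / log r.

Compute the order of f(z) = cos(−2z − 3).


cos(w) is a linear combination of e^{iw} and e^{−iw} (or e^w, e^{−w} in the hyperbolic case), so |cos(w)| ≤ e^{|w|}. With w = −2z − 3, |w| ≤ 2|z| + 3 = 2r + 3 on |z| = r, giving M(r) ≤ e^{2r + 3}, so ρ ≤ 1. On a suitable ray (z = it for sin/cos; z = t for sinh/cosh, t real → ∞), |cos(−2z − 3)| grows like e^{2|t|}/2, so ρ ≥ 1. Hence ρ = 1.
Therefore ρ = 1.

Order ρ = 1.


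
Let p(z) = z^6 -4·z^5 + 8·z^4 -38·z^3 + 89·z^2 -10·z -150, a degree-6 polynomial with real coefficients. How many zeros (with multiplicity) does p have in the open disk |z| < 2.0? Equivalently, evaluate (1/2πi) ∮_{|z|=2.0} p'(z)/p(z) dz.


The zeros of p are: 3, (2 + 1i), (2 - 1i), (-1 + 3i), (-1 - 3i), -1.
Their magnitudes are: 3, 2.236, 2.236, 3.162, 3.162, 1.
Zeros with |z| < R = 2.0: -1.
Count = 1.
By the argument principle, (1/2πi) ∮_{|z|=R} p'(z)/p(z) dz equals exactly this count.

Number of zeros inside |z| < 2.0: 1.


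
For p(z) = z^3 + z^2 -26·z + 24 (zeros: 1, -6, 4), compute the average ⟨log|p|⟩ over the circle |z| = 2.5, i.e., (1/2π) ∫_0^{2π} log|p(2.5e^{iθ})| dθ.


Zeros: -6, 1, 4; r = 2.5.
Inside |z| < r: 1. Outside (|z| ≥ r): -6, 4.
p(0) = 24, so log|p(0)| = log(24) = 3.1781.
Apply Jensen: I(r) = log|p(0)| + Σ_k log(r/|z_k|), summed over zeros inside |z| < r.
  log(r/|z_k|) for z_k = 1: log(2.5/1) = 0.9163
  Outside zeros (-6, 4) contribute nothing to the Jensen sum.
Sum over inside zeros: 0.9163.
I(r) = log|p(0)| + (inside sum) = 3.1781 + 0.9163 = 4.0943.
Note: since some zeros are outside |z| ≤ r, the simplified n·log(r) form does NOT apply — only the inside zeros contribute.

I(r) ≈ 4.0943.


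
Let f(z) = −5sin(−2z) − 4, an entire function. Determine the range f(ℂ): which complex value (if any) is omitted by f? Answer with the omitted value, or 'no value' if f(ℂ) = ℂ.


Little Picard bounds the complement of f(ℂ) to at most one point.
sin is entire and surjective onto ℂ: for every w ∈ ℂ, sin(ζ) = w has a solution ζ ∈ ℂ (e.g., via the complex inverse arcsin). With ζ = −2z this gives z = ζ/(-2). Then -5·sin(−2z) takes every value in -5·ℂ = ℂ, and adding -4 is a bijection of ℂ. So f is surjective and omits no value. (Note: only on the real line is sin bounded by [−1, 1].)

Omitted value: no value.


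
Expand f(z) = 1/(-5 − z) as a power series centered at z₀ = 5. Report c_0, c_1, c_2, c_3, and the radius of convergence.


Let w = z − z₀, so z = z₀ + w.
Then -5 − z = -5 − (z₀ + w) = (-5 − z₀) − w = -10 − w.
f(z) = 1/(-10 − w) = (1/(-10)) · 1/(1 − w/(-10)) = Σ_{n≥0} w^n / (-10)^(n+1).
So c_n = 1/(-10)^(n+1):
  c_0 = 1/(-10)^1 = -1/10.
  c_1 = 1/(-10)^2 = 1/100.
  c_2 = 1/(-10)^3 = -1/1000.
  c_3 = 1/(-10)^4 = 1/10000.
The series is valid for |w/d| < 1, i.e. |z − z₀| < |d|.
Radius of convergence: R = |-5 − z₀| = |-10| = 10 (distance from z₀ to the singularity z = -5).

c_0 = -1/10, c_1 = 1/100, c_2 = -1/1000, c_3 = 1/10000; R = 10.


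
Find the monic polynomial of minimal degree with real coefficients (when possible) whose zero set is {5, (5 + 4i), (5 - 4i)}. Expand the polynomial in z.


The polynomial is p(z) = ∏_{α ∈ S} (z − α), where S = {5, (5 + 4i), (5 - 4i)}.
Expanding the product yields: p(z) = z^3 -15·z^2 + 91·z -205.
Note conjugate pairs combine to real quadratics: (z − (5+4i))(z − (5−4i)) = z² − 10z + 41.
The resulting polynomial has degree 3 and real coefficients as required.

p(z) = z^3 -15·z^2 + 91·z -205.


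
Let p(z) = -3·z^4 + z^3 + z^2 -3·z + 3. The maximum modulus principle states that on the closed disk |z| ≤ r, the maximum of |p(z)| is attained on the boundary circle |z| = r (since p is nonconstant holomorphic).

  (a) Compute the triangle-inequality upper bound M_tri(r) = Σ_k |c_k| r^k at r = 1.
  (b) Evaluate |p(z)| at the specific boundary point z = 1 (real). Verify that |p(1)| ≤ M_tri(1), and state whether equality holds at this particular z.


Coefficients: c_0 = 3, c_1 = -3, c_2 = 1, c_3 = 1, c_4 = -3. Radius r = 1.
Part (a). Triangle bound: M_tri(r) = Σ_k |c_k| r^k
  = |3|·1^0 + |-3|·1^1 + |1|·1^2 + |1|·1^3 + |-3|·1^4
  = 3 + 3 + 1 + 1 + 3 = 11.
This bounds M(r) := max_{|z|=r} |p(z)| from above; equality holds iff all terms c_k z^k can be made to align in phase at a single z on |z|=r.
Part (b). At z = 1 (real, on the circle |z| = r):
  p(1) = (3)·1^0 + (-3)·1^1 + (1)·1^2 + (1)·1^3 + (-3)·1^4 = -1.
  |p(1)| = 1.
Check: |p(1)| = 1 ≤ 11 = M_tri(1). ✓ Equality does not hold at z = 1 (the coefficients have mixed signs, so the terms do not all align in phase there).

M_tri(1) = 11; |p(1)| = 1; equality at z=1: no.


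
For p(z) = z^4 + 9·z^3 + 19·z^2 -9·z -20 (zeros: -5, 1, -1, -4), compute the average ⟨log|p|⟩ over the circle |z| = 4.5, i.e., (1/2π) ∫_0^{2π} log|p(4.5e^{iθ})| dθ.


Zeros: -5, -4, -1, 1; r = 4.5.
Inside |z| < r: -4, -1, 1. Outside (|z| ≥ r): -5.
p(0) = -20, so log|p(0)| = log(20) = 2.9957.
Apply Jensen: I(r) = log|p(0)| + Σ_k log(r/|z_k|), summed over zeros inside |z| < r.
  log(r/|z_k|) for z_k = 1: log(4.5/1) = 1.5041
  log(r/|z_k|) for z_k = -1: log(4.5/1) = 1.5041
  log(r/|z_k|) for z_k = -4: log(4.5/4) = 0.1178
  Outside zeros (-5) contribute nothing to the Jensen sum.
Sum over inside zeros: 3.1259.
I(r) = log|p(0)| + (inside sum) = 2.9957 + 3.1259 = 6.1217.
Note: since some zeros are outside |z| ≤ r, the simplified n·log(r) form does NOT apply — only the inside zeros contribute.

I(r) ≈ 6.1217.


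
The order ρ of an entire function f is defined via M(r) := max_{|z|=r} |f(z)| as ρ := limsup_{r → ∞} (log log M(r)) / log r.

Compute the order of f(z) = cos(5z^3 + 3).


Write cos(w) = (e^{iw} ± e^{−iw})/(2 or 2i), so |cos(w)| ≤ e^{|w|}. With w = 5z^3 + 3, |w| ≤ 5r^3 + 3 on |z|=r, giving M(r) ≤ e^{5r^3 + 3} and ρ ≤ 3. For the lower bound, choose z on |z|=r with 5z^3 purely imaginary of modulus 5r^3; then |cos(5z^3 + 3)| grows like e^{5r^3}/2, so ρ ≥ 3. Hence ρ = 3.
Therefore ρ = 3.

Order ρ = 3.


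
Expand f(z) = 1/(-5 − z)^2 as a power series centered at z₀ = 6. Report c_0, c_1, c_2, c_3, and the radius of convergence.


Let w = z − z₀, so z = z₀ + w.
Then -5 − z = -5 − (z₀ + w) = (-5 − z₀) − w = -11 − w.
f(z) = 1/(-11 − w)^2 = (1/(-11)^2) · (1 − w/(-11))^{−2}.
By the binomial series (1−u)^{−2} = Σ_{n≥0} C(n+1, 1) u^n for |u|<1, with u = w/(-11):
  c_n = C(n+1, 1) / (-11)^(n+2).
  c_0 = 1/(-11)^2 = 1/121.
  c_1 = 2/(-11)^3 = -2/1331.
  c_2 = 3/(-11)^4 = 3/14641.
  c_3 = 4/(-11)^5 = -4/161051.
The series is valid for |w/d| < 1, i.e. |z − z₀| < |d|.
Radius of convergence: R = |-5 − z₀| = |-11| = 11 (distance from z₀ to the singularity z = -5).

c_0 = 1/121, c_1 = -2/1331, c_2 = 3/14641, c_3 = -4/161051; R = 11.


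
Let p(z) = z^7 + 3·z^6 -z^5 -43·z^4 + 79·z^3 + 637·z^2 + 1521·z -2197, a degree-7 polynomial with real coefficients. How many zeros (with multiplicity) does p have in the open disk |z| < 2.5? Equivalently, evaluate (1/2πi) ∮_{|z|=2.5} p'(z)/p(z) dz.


The zeros of p are: (-3 + 2i), (-3 - 2i), (-2 + 3i), (-2 - 3i), (3 + 2i), (3 - 2i), 1.
Their magnitudes are: 3.606, 3.606, 3.606, 3.606, 3.606, 3.606, 1.
Zeros with |z| < R = 2.5: 1.
Count = 1.
By the argument principle, (1/2πi) ∮_{|z|=R} p'(z)/p(z) dz equals exactly this count.

Number of zeros inside |z| < 2.5: 1.


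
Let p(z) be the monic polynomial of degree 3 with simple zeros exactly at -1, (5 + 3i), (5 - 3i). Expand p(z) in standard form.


The polynomial is p(z) = ∏_{α ∈ S} (z − α), where S = {-1, (5 + 3i), (5 - 3i)}.
Expanding the product yields: p(z) = z^3 -9·z^2 + 24·z + 34.
Note conjugate pairs combine to real quadratics: (z − (5+3i))(z − (5−3i)) = z² − 10z + 34.
The resulting polynomial has degree 3 and real coefficients as required.

p(z) = z^3 -9·z^2 + 24·z + 34.


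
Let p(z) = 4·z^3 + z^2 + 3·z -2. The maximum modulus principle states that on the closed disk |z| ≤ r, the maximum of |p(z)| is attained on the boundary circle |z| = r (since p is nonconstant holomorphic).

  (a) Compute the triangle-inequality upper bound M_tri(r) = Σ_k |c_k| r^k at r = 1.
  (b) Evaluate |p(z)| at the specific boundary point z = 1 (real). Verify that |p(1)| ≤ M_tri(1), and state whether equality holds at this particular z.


Coefficients: c_0 = -2, c_1 = 3, c_2 = 1, c_3 = 4. Radius r = 1.
Part (a). Triangle bound: M_tri(r) = Σ_k |c_k| r^k
  = |-2|·1^0 + |3|·1^1 + |1|·1^2 + |4|·1^3
  = 2 + 3 + 1 + 4 = 10.
This bounds M(r) := max_{|z|=r} |p(z)| from above; equality holds iff all terms c_k z^k can be made to align in phase at a single z on |z|=r.
Part (b). At z = 1 (real, on the circle |z| = r):
  p(1) = (-2)·1^0 + (3)·1^1 + (1)·1^2 + (4)·1^3 = 6.
  |p(1)| = 6.
Check: |p(1)| = 6 ≤ 10 = M_tri(1). ✓ Equality does not hold at z = 1 (the coefficients have mixed signs, so the terms do not all align in phase there).

M_tri(1) = 10; |p(1)| = 6; equality at z=1: no.


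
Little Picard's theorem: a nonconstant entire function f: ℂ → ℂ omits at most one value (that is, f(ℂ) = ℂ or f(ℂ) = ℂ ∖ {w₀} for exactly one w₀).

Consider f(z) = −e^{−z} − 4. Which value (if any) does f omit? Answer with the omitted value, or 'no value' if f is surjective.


Little Picard bounds the complement of f(ℂ) to at most one point.
e^{−z} is never zero on ℂ, so -1·e^{−z} takes every value in ℂ ∖ {0}. Adding -4 shifts the range to ℂ ∖ {-4}. Thus f omits exactly the value -4.

Omitted value: -4.


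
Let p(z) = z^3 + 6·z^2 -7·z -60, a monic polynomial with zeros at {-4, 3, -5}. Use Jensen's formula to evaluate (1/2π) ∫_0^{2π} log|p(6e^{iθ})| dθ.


Zeros: -5, -4, 3; r = 6.
Inside |z| < r: -5, -4, 3. Outside (|z| ≥ r): ∅.
p(0) = -60, so log|p(0)| = log(60) = 4.0943.
Apply Jensen: I(r) = log|p(0)| + Σ_k log(r/|z_k|), summed over zeros inside |z| < r.
  log(r/|z_k|) for z_k = -4: log(6/4) = 0.4055
  log(r/|z_k|) for z_k = 3: log(6/3) = 0.6931
  log(r/|z_k|) for z_k = -5: log(6/5) = 0.1823
Sum over inside zeros: 1.2809.
I(r) = log|p(0)| + (inside sum) = 4.0943 + 1.2809 = 5.3753.
Closed form (all zeros inside, monic): I(r) = n·log(r) = 3·log(6) = 5.3753. ✓

I(r) ≈ 5.3753.


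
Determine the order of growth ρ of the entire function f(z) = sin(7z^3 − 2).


Write sin(w) = (e^{iw} ± e^{−iw})/(2 or 2i), so |sin(w)| ≤ e^{|w|}. With w = 7z^3 − 2, |w| ≤ 7r^3 + 2 on |z|=r, giving M(r) ≤ e^{7r^3 + 2} and ρ ≤ 3. For the lower bound, choose z on |z|=r with 7z^3 purely imaginary of modulus 7r^3; then |sin(7z^3 − 2)| grows like e^{7r^3}/2, so ρ ≥ 3. Hence ρ = 3.
Therefore ρ = 3.

Order ρ = 3.


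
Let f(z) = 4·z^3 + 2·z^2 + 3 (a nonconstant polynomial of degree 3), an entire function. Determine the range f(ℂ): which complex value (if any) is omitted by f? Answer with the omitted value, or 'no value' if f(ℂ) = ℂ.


Little Picard bounds the complement of f(ℂ) to at most one point.
For every w ∈ ℂ, the equation p(z) − w = 0 is a nonconstant polynomial in z and hence has at least one root by the fundamental theorem of algebra. So p is surjective onto ℂ, omitting no value.

Omitted value: no value.


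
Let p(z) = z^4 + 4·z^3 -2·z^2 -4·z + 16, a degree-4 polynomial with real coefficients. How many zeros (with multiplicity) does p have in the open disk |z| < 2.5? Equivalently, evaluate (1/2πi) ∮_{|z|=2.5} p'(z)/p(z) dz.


The zeros of p are: -4, -2, (1 + 1i), (1 - 1i).
Their magnitudes are: 4, 2, 1.414, 1.414.
Zeros with |z| < R = 2.5: -2, (1 + 1i), (1 - 1i).
Count = 3.
By the argument principle, (1/2πi) ∮_{|z|=R} p'(z)/p(z) dz equals exactly this count.

Number of zeros inside |z| < 2.5: 3.


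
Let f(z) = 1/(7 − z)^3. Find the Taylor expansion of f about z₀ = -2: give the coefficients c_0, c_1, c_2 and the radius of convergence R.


Let w = z − z₀, so z = z₀ + w.
Then 7 − z = 7 − (z₀ + w) = (7 − z₀) − w = 9 − w.
f(z) = 1/(9 − w)^3 = (1/(9)^3) · (1 − w/(9))^{−3}.
By the binomial series (1−u)^{−3} = Σ_{n≥0} C(n+2, 2) u^n for |u|<1, with u = w/(9):
  c_n = C(n+2, 2) / (9)^(n+3).
  c_0 = 1/(9)^3 = 1/729.
  c_1 = 3/(9)^4 = 1/2187.
  c_2 = 6/(9)^5 = 2/19683.
The series is valid for |w/d| < 1, i.e. |z − z₀| < |d|.
Radius of convergence: R = |7 − z₀| = |9| = 9 (distance from z₀ to the singularity z = 7).

c_0 = 1/729, c_1 = 1/2187, c_2 = 2/19683; R = 9.


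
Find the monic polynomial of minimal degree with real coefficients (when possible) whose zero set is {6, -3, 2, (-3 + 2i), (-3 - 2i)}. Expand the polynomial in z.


The polynomial is p(z) = ∏_{α ∈ S} (z − α), where S = {6, -3, 2, (-3 + 2i), (-3 - 2i)}.
Expanding the product yields: p(z) = z^5 + z^4 -29·z^3 -101·z^2 + 60·z + 468.
Note conjugate pairs combine to real quadratics: (z − (-3+2i))(z − (-3−2i)) = z² + 6z + 13.
The resulting polynomial has degree 5 and real coefficients as required.

p(z) = z^5 + z^4 -29·z^3 -101·z^2 + 60·z + 468.


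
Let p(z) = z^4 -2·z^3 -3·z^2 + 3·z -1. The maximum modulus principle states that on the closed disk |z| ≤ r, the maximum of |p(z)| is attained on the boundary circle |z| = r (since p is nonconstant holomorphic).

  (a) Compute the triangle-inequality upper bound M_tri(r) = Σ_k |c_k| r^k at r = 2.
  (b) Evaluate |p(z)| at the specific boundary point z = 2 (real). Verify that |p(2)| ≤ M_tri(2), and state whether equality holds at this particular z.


Coefficients: c_0 = -1, c_1 = 3, c_2 = -3, c_3 = -2, c_4 = 1. Radius r = 2.
Part (a). Triangle bound: M_tri(r) = Σ_k |c_k| r^k
  = |-1|·2^0 + |3|·2^1 + |-3|·2^2 + |-2|·2^3 + |1|·2^4
  = 1 + 6 + 12 + 16 + 16 = 51.
This bounds M(r) := max_{|z|=r} |p(z)| from above; equality holds iff all terms c_k z^k can be made to align in phase at a single z on |z|=r.
Part (b). At z = 2 (real, on the circle |z| = r):
  p(2) = (-1)·2^0 + (3)·2^1 + (-3)·2^2 + (-2)·2^3 + (1)·2^4 = -7.
  |p(2)| = 7.
Check: |p(2)| = 7 ≤ 51 = M_tri(2). ✓ Equality does not hold at z = 2 (the coefficients have mixed signs, so the terms do not all align in phase there).

M_tri(2) = 51; |p(2)| = 7; equality at z=2: no.


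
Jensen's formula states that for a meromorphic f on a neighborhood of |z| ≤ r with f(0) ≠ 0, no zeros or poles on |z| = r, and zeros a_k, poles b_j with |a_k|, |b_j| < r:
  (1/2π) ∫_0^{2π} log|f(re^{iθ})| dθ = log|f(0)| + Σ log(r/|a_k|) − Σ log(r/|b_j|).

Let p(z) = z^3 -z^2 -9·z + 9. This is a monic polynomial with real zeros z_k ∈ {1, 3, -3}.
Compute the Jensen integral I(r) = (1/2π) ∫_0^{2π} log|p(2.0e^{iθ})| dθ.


Zeros: -3, 1, 3; r = 2.0.
Inside |z| < r: 1. Outside (|z| ≥ r): -3, 3.
p(0) = 9, so log|p(0)| = log(9) = 2.1972.
Apply Jensen: I(r) = log|p(0)| + Σ_k log(r/|z_k|), summed over zeros inside |z| < r.
  log(r/|z_k|) for z_k = 1: log(2.0/1) = 0.6931
  Outside zeros (-3, 3) contribute nothing to the Jensen sum.
Sum over inside zeros: 0.6931.
I(r) = log|p(0)| + (inside sum) = 2.1972 + 0.6931 = 2.8904.
Note: since some zeros are outside |z| ≤ r, the simplified n·log(r) form does NOT apply — only the inside zeros contribute.

I(r) ≈ 2.8904.


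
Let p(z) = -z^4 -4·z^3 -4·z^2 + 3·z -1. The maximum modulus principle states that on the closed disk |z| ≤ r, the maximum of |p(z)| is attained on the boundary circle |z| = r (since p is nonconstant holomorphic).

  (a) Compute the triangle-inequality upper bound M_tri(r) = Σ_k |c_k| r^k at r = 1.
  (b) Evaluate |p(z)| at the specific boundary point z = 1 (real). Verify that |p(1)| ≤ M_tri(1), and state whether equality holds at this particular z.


Coefficients: c_0 = -1, c_1 = 3, c_2 = -4, c_3 = -4, c_4 = -1. Radius r = 1.
Part (a). Triangle bound: M_tri(r) = Σ_k |c_k| r^k
  = |-1|·1^0 + |3|·1^1 + |-4|·1^2 + |-4|·1^3 + |-1|·1^4
  = 1 + 3 + 4 + 4 + 1 = 13.
This bounds M(r) := max_{|z|=r} |p(z)| from above; equality holds iff all terms c_k z^k can be made to align in phase at a single z on |z|=r.
Part (b). At z = 1 (real, on the circle |z| = r):
  p(1) = (-1)·1^0 + (3)·1^1 + (-4)·1^2 + (-4)·1^3 + (-1)·1^4 = -7.
  |p(1)| = 7.
Check: |p(1)| = 7 ≤ 13 = M_tri(1). ✓ Equality does not hold at z = 1 (the coefficients have mixed signs, so the terms do not all align in phase there).

M_tri(1) = 13; |p(1)| = 7; equality at z=1: no.


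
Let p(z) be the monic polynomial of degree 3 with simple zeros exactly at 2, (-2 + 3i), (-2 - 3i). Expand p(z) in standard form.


The polynomial is p(z) = ∏_{α ∈ S} (z − α), where S = {2, (-2 + 3i), (-2 - 3i)}.
Expanding the product yields: p(z) = z^3 + 2·z^2 + 5·z -26.
Note conjugate pairs combine to real quadratics: (z − (-2+3i))(z − (-2−3i)) = z² + 4z + 13.
The resulting polynomial has degree 3 and real coefficients as required.

p(z) = z^3 + 2·z^2 + 5·z -26.


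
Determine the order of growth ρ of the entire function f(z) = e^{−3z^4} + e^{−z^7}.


Each summand is entire of order 4 and 7 respectively (as in the single-exponential case). The order of a sum is at most the max of the orders, so ρ ≤ 7. For the lower bound: on |z|=r choose arg z so that -1z^7 is real positive; then |e^{-1z^7}| = e^{1r^7} while |e^{-3z^4}| ≤ e^{3r^4} = o(e^{1r^7}). So |f| ≥ e^{1r^7}(1 − o(1)) and ρ ≥ 7. Hence ρ = max(4, 7) = 7.
Therefore ρ = 7.

Order ρ = 7.


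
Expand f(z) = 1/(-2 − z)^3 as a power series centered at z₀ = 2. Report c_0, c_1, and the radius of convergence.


Let w = z − z₀, so z = z₀ + w.
Then -2 − z = -2 − (z₀ + w) = (-2 − z₀) − w = -4 − w.
f(z) = 1/(-4 − w)^3 = (1/(-4)^3) · (1 − w/(-4))^{−3}.
By the binomial series (1−u)^{−3} = Σ_{n≥0} C(n+2, 2) u^n for |u|<1, with u = w/(-4):
  c_n = C(n+2, 2) / (-4)^(n+3).
  c_0 = 1/(-4)^3 = -1/64.
  c_1 = 3/(-4)^4 = 3/256.
The series is valid for |w/d| < 1, i.e. |z − z₀| < |d|.
Radius of convergence: R = |-2 − z₀| = |-4| = 4 (distance from z₀ to the singularity z = -2).

c_0 = -1/64, c_1 = 3/256; R = 4.


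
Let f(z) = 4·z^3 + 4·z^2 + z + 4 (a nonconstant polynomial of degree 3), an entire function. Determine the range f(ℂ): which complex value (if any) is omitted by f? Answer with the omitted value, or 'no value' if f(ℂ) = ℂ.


Little Picard bounds the complement of f(ℂ) to at most one point.
For every w ∈ ℂ, the equation p(z) − w = 0 is a nonconstant polynomial in z and hence has at least one root by the fundamental theorem of algebra. So p is surjective onto ℂ, omitting no value.

Omitted value: no value.


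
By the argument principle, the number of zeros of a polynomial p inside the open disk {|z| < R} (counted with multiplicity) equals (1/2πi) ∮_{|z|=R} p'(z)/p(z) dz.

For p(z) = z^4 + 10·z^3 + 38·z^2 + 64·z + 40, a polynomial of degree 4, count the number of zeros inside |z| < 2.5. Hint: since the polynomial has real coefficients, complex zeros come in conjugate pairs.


The zeros of p are: -2, (-3 + 1i), (-3 - 1i), -2.
Their magnitudes are: 2, 3.162, 3.162, 2.
Zeros with |z| < R = 2.5: -2, -2.
Count = 2.
By the argument principle, (1/2πi) ∮_{|z|=R} p'(z)/p(z) dz equals exactly this count.

Number of zeros inside |z| < 2.5: 2.


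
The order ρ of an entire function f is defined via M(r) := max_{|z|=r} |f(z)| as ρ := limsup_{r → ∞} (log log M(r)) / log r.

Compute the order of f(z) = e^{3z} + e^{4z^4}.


Each summand is entire of order 1 and 4 respectively (as in the single-exponential case). The order of a sum is at most the max of the orders, so ρ ≤ 4. For the lower bound: on |z|=r choose arg z so that 4z^4 is real positive; then |e^{4z^4}| = e^{4r^4} while |e^{3z}| ≤ e^{3r^1} = o(e^{4r^4}). So |f| ≥ e^{4r^4}(1 − o(1)) and ρ ≥ 4. Hence ρ = max(1, 4) = 4.
Therefore ρ = 4.

Order ρ = 4.


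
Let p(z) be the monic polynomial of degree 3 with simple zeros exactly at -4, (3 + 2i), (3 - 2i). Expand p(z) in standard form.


The polynomial is p(z) = ∏_{α ∈ S} (z − α), where S = {-4, (3 + 2i), (3 - 2i)}.
Expanding the product yields: p(z) = z^3 -2·z^2 -11·z + 52.
Note conjugate pairs combine to real quadratics: (z − (3+2i))(z − (3−2i)) = z² − 6z + 13.
The resulting polynomial has degree 3 and real coefficients as required.

p(z) = z^3 -2·z^2 -11·z + 52.


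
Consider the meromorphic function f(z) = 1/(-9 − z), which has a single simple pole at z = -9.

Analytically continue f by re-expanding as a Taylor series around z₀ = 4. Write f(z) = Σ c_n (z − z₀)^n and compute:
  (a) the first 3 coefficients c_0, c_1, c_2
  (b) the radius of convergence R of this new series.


Let w = z − z₀, so z = z₀ + w.
Then -9 − z = -9 − (z₀ + w) = (-9 − z₀) − w = -13 − w.
f(z) = 1/(-13 − w) = (1/(-13)) · 1/(1 − w/(-13)) = Σ_{n≥0} w^n / (-13)^(n+1).
So c_n = 1/(-13)^(n+1):
  c_0 = 1/(-13)^1 = -1/13.
  c_1 = 1/(-13)^2 = 1/169.
  c_2 = 1/(-13)^3 = -1/2197.
The series is valid for |w/d| < 1, i.e. |z − z₀| < |d|.
Radius of convergence: R = |-9 − z₀| = |-13| = 13 (distance from z₀ to the singularity z = -9).

c_0 = -1/13, c_1 = 1/169, c_2 = -1/2197; R = 13.


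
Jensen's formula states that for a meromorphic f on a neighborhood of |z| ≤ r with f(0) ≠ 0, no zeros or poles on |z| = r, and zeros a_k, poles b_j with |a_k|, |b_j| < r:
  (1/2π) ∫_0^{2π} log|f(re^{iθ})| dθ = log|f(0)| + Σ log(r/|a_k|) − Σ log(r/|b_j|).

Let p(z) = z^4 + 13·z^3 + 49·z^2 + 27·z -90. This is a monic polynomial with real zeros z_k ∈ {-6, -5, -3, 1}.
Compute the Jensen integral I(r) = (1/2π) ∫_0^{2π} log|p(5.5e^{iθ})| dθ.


Zeros: -6, -5, -3, 1; r = 5.5.
Inside |z| < r: -5, -3, 1. Outside (|z| ≥ r): -6.
p(0) = -90, so log|p(0)| = log(90) = 4.4998.
Apply Jensen: I(r) = log|p(0)| + Σ_k log(r/|z_k|), summed over zeros inside |z| < r.
  log(r/|z_k|) for z_k = -5: log(5.5/5) = 0.0953
  log(r/|z_k|) for z_k = -3: log(5.5/3) = 0.6061
  log(r/|z_k|) for z_k = 1: log(5.5/1) = 1.7047
  Outside zeros (-6) contribute nothing to the Jensen sum.
Sum over inside zeros: 2.4062.
I(r) = log|p(0)| + (inside sum) = 4.4998 + 2.4062 = 6.9060.
Note: since some zeros are outside |z| ≤ r, the simplified n·log(r) form does NOT apply — only the inside zeros contribute.

I(r) ≈ 6.9060.


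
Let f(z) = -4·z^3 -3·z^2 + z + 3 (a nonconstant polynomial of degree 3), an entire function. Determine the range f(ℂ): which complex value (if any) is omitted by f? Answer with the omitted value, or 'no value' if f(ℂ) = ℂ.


Little Picard bounds the complement of f(ℂ) to at most one point.
For every w ∈ ℂ, the equation p(z) − w = 0 is a nonconstant polynomial in z and hence has at least one root by the fundamental theorem of algebra. So p is surjective onto ℂ, omitting no value.

Omitted value: no value.


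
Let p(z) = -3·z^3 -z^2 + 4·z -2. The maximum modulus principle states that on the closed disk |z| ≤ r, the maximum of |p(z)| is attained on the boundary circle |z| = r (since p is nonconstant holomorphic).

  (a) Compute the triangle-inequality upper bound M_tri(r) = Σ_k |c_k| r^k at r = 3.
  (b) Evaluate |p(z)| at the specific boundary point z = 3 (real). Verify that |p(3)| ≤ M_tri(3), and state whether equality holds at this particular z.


Coefficients: c_0 = -2, c_1 = 4, c_2 = -1, c_3 = -3. Radius r = 3.
Part (a). Triangle bound: M_tri(r) = Σ_k |c_k| r^k
  = |-2|·3^0 + |4|·3^1 + |-1|·3^2 + |-3|·3^3
  = 2 + 12 + 9 + 81 = 104.
This bounds M(r) := max_{|z|=r} |p(z)| from above; equality holds iff all terms c_k z^k can be made to align in phase at a single z on |z|=r.
Part (b). At z = 3 (real, on the circle |z| = r):
  p(3) = (-2)·3^0 + (4)·3^1 + (-1)·3^2 + (-3)·3^3 = -80.
  |p(3)| = 80.
Check: |p(3)| = 80 ≤ 104 = M_tri(3). ✓ Equality does not hold at z = 3 (the coefficients have mixed signs, so the terms do not all align in phase there).

M_tri(3) = 104; |p(3)| = 80; equality at z=3: no.


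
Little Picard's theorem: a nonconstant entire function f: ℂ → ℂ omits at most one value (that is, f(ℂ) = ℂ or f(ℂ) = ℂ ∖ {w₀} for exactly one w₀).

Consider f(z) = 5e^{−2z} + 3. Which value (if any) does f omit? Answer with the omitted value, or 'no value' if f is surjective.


Little Picard bounds the complement of f(ℂ) to at most one point.
e^{−2z} is never zero on ℂ, so 5·e^{−2z} takes every value in ℂ ∖ {0}. Adding 3 shifts the range to ℂ ∖ {3}. Thus f omits exactly the value 3.

Omitted value: 3.


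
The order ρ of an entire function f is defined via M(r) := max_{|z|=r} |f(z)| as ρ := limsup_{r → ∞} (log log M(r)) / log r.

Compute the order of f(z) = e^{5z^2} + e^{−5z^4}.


Each summand is entire of order 2 and 4 respectively (as in the single-exponential case). The order of a sum is at most the max of the orders, so ρ ≤ 4. For the lower bound: on |z|=r choose arg z so that -5z^4 is real positive; then |e^{-5z^4}| = e^{5r^4} while |e^{5z^2}| ≤ e^{5r^2} = o(e^{5r^4}). So |f| ≥ e^{5r^4}(1 − o(1)) and ρ ≥ 4. Hence ρ = max(2, 4) = 4.
Therefore ρ = 4.

Order ρ = 4.


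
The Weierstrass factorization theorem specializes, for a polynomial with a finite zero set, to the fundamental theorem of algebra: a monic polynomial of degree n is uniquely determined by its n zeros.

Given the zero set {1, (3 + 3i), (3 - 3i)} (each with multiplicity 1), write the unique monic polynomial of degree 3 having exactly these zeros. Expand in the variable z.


The polynomial is p(z) = ∏_{α ∈ S} (z − α), where S = {1, (3 + 3i), (3 - 3i)}.
Expanding the product yields: p(z) = z^3 -7·z^2 + 24·z -18.
Note conjugate pairs combine to real quadratics: (z − (3+3i))(z − (3−3i)) = z² − 6z + 18.
The resulting polynomial has degree 3 and real coefficients as required.

p(z) = z^3 -7·z^2 + 24·z -18.


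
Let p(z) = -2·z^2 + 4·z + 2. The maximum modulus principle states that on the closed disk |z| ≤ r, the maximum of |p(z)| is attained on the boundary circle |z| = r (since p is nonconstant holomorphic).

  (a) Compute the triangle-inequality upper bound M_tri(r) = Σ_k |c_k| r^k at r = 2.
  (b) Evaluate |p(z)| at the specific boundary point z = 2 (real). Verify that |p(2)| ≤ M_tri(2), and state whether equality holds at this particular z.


Coefficients: c_0 = 2, c_1 = 4, c_2 = -2. Radius r = 2.
Part (a). Triangle bound: M_tri(r) = Σ_k |c_k| r^k
  = |2|·2^0 + |4|·2^1 + |-2|·2^2
  = 2 + 8 + 8 = 18.
This bounds M(r) := max_{|z|=r} |p(z)| from above; equality holds iff all terms c_k z^k can be made to align in phase at a single z on |z|=r.
Part (b). At z = 2 (real, on the circle |z| = r):
  p(2) = (2)·2^0 + (4)·2^1 + (-2)·2^2 = 2.
  |p(2)| = 2.
Check: |p(2)| = 2 ≤ 18 = M_tri(2). ✓ Equality does not hold at z = 2 (the coefficients have mixed signs, so the terms do not all align in phase there).

M_tri(2) = 18; |p(2)| = 2; equality at z=2: no.


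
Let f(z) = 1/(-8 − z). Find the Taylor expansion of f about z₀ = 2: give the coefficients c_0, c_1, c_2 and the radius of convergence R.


Let w = z − z₀, so z = z₀ + w.
Then -8 − z = -8 − (z₀ + w) = (-8 − z₀) − w = -10 − w.
f(z) = 1/(-10 − w) = (1/(-10)) · 1/(1 − w/(-10)) = Σ_{n≥0} w^n / (-10)^(n+1).
So c_n = 1/(-10)^(n+1):
  c_0 = 1/(-10)^1 = -1/10.
  c_1 = 1/(-10)^2 = 1/100.
  c_2 = 1/(-10)^3 = -1/1000.
The series is valid for |w/d| < 1, i.e. |z − z₀| < |d|.
Radius of convergence: R = |-8 − z₀| = |-10| = 10 (distance from z₀ to the singularity z = -8).

c_0 = -1/10, c_1 = 1/100, c_2 = -1/1000; R = 10.


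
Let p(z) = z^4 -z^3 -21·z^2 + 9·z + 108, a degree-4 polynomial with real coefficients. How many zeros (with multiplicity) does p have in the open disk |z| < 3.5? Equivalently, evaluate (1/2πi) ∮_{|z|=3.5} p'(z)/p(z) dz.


The zeros of p are: -3, 4, 3, -3.
Their magnitudes are: 3, 4, 3, 3.
Zeros with |z| < R = 3.5: -3, 3, -3.
Count = 3.
By the argument principle, (1/2πi) ∮_{|z|=R} p'(z)/p(z) dz equals exactly this count.

Number of zeros inside |z| < 3.5: 3.


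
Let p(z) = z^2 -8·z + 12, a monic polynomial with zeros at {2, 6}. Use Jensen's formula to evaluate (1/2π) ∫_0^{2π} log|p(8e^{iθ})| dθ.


Zeros: 2, 6; r = 8.
Inside |z| < r: 2, 6. Outside (|z| ≥ r): ∅.
p(0) = 12, so log|p(0)| = log(12) = 2.4849.
Apply Jensen: I(r) = log|p(0)| + Σ_k log(r/|z_k|), summed over zeros inside |z| < r.
  log(r/|z_k|) for z_k = 2: log(8/2) = 1.3863
  log(r/|z_k|) for z_k = 6: log(8/6) = 0.2877
Sum over inside zeros: 1.6740.
I(r) = log|p(0)| + (inside sum) = 2.4849 + 1.6740 = 4.1589.
Closed form (all zeros inside, monic): I(r) = n·log(r) = 2·log(8) = 4.1589. ✓

I(r) ≈ 4.1589.


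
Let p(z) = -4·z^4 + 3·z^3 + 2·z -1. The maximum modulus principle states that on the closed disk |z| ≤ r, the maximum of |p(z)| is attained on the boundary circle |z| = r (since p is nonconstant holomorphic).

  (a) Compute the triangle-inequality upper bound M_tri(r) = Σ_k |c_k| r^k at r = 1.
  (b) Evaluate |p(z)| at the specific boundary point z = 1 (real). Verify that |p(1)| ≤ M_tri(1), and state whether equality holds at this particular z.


Coefficients: c_0 = -1, c_1 = 2, c_2 = 0, c_3 = 3, c_4 = -4. Radius r = 1.
Part (a). Triangle bound: M_tri(r) = Σ_k |c_k| r^k
  = |-1|·1^0 + |2|·1^1 + |0|·1^2 + |3|·1^3 + |-4|·1^4
  = 1 + 2 + 0 + 3 + 4 = 10.
This bounds M(r) := max_{|z|=r} |p(z)| from above; equality holds iff all terms c_k z^k can be made to align in phase at a single z on |z|=r.
Part (b). At z = 1 (real, on the circle |z| = r):
  p(1) = (-1)·1^0 + (2)·1^1 + (0)·1^2 + (3)·1^3 + (-4)·1^4 = 0.
  |p(1)| = 0.
Check: |p(1)| = 0 ≤ 10 = M_tri(1). ✓ Equality does not hold at z = 1 (the coefficients have mixed signs, so the terms do not all align in phase there).

M_tri(1) = 10; |p(1)| = 0; equality at z=1: no.
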